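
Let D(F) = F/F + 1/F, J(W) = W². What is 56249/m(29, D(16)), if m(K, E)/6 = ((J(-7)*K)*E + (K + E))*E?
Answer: 3599936/628269 ≈ 5.7299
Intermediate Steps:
D(F) = 1 + 1/F
m(K, E) = 6*E*(E + K + 49*E*K) (m(K, E) = 6*((((-7)²*K)*E + (K + E))*E) = 6*(((49*K)*E + (E + K))*E) = 6*((49*E*K + (E + K))*E) = 6*((E + K + 49*E*K)*E) = 6*(E*(E + K + 49*E*K)) = 6*E*(E + K + 49*E*K))
56249/m(29, D(16)) = 56249/((6*((1 + 16)/16)*((1 + 16)/16 + 29 + 49*((1 + 16)/16)*29))) = 56249/((6*((1/16)*17)*((1/16)*17 + 29 + 49*((1/16)*17)*29))) = 56249/((6*(17/16)*(17/16 + 29 + 49*(17/16)*29))) = 56249/((6*(17/16)*(17/16 + 29 + 24157/16))) = 56249/((6*(17/16)*(12319/8))) = 56249/(628269/64) = 56249*(64/628269) = 3599936/628269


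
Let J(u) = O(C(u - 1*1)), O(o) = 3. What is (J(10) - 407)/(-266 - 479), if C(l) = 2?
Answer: 404/745 ≈ 0.54228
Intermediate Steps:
J(u) = 3
(J(10) - 407)/(-266 - 479) = (3 - 407)/(-266 - 479) = -404/(-745) = -404*(-1/745) = 404/745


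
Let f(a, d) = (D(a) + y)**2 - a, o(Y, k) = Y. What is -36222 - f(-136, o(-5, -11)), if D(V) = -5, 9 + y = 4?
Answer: -36458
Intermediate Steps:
y = -5 (y = -9 + 4 = -5)
f(a, d) = 100 - a (f(a, d) = (-5 - 5)**2 - a = (-10)**2 - a = 100 - a)
-36222 - f(-136, o(-5, -11)) = -36222 - (100 - 1*(-136)) = -36222 - (100 + 136) = -36222 - 1*236 = -36222 - 236 = -36458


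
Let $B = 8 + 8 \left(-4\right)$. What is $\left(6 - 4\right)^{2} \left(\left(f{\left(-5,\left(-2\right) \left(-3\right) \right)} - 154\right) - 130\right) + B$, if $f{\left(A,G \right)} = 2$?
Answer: $-1152$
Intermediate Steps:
$B = -24$ ($B = 8 - 32 = -24$)
$\left(6 - 4\right)^{2} \left(\left(f{\left(-5,\left(-2\right) \left(-3\right) \right)} - 154\right) - 130\right) + B = \left(6 - 4\right)^{2} \left(\left(2 - 154\right) - 130\right) - 24 = 2^{2} \left(-152 - 130\right) - 24 = 4 \left(-282\right) - 24 = -1128 - 24 = -1152$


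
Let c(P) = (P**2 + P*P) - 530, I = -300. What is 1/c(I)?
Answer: 1/179470 ≈ 5.5720e-6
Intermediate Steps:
c(P) = -530 + 2*P**2 (c(P) = (P**2 + P**2) - 530 = 2*P**2 - 530 = -530 + 2*P**2)
1/c(I) = 1/(-530 + 2*(-300)**2) = 1/(-530 + 2*90000) = 1/(-530 + 180000) = 1/179470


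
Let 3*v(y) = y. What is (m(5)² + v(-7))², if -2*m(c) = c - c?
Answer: 49/9 ≈ 5.4444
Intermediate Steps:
v(y) = y/3
m(c) = 0 (m(c) = -(c - c)/2 = -½*0 = 0)
(m(5)² + v(-7))² = (0² + (⅓)*(-7))² = (0 - 7/3)² = (-7/3)² = 49/9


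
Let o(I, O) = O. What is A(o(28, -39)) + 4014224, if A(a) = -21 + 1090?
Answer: 4015293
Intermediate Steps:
A(a) = 1069
A(o(28, -39)) + 4014224 = 1069 + 4014224 = 4015293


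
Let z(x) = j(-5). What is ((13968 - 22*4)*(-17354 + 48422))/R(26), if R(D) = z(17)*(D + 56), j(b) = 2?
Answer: 107805960/41 ≈ 2.6294e+6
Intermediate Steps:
z(x) = 2
R(D) = 112 + 2*D (R(D) = 2*(D + 56) = 2*(56 + D) = 112 + 2*D)
((13968 - 22*4)*(-17354 + 48422))/R(26) = ((13968 - 22*4)*(-17354 + 48422))/(112 + 2*26) = ((13968 - 88)*31068)/(112 + 52) = (13880*31068)/164 = 431223840*(1/164) = 107805960/41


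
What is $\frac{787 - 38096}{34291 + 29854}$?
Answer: $- \frac{37309}{64145} \approx -0.58164$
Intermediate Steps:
$\frac{787 - 38096}{34291 + 29854} = - \frac{37309}{64145}$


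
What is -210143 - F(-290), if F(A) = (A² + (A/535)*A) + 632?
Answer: -31568445/107 ≈ -2.9503e+5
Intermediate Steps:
F(A) = 632 + 536*A²/535 (F(A) = (A² + (A*(1/535))*A) + 632 = (A² + (A/535)*A) + 632 = (A² + A²/535) + 632 = 536*A²/535 + 632 = 632 + 536*A²/535)
-210143 - F(-290) = -210143 - (632 + (536/535)*(-290)²) = -210143 - (632 + (536/535)*84100) = -210143 - (632 + 9015520/107) = -210143 - 1*9083144/107 = -210143 - 9083144/107 = -31568445/107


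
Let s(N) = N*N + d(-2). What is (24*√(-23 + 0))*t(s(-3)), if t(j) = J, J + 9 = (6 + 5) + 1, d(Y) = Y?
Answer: 72*I*√23 ≈ 345.3*I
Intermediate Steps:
s(N) = -2 + N² (s(N) = N*N - 2 = N² - 2 = -2 + N²)
J = 3 (J = -9 + ((6 + 5) + 1) = -9 + (11 + 1) = -9 + 12 = 3)
t(j) = 3
(24*√(-23 + 0))*t(s(-3)) = (24*√(-23 + 0))*3 = (24*√(-23))*3 = (24*(I*√23))*3 = (24*I*√23)*3 = 72*I*√23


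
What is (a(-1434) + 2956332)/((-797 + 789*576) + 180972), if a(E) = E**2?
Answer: 5012688/634639 ≈ 7.8985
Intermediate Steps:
(a(-1434) + 2956332)/((-797 + 789*576) + 180972) = ((-1434)**2 + 2956332)/((-797 + 789*576) + 180972) = (2056356 + 2956332)/((-797 + 454464) + 180972) = 5012688/(453667 + 180972) = 5012688/634639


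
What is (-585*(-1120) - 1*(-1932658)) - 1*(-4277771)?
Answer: 6865629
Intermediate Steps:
(-585*(-1120) - 1*(-1932658)) - 1*(-4277771) = (655200 + 1932658) + 4277771 = 2587858 + 4277771 = 6865629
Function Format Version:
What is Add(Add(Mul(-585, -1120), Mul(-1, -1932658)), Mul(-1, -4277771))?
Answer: 6865629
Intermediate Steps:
Add(Add(Mul(-585, -1120), Mul(-1, -1932658)), Mul(-1, -4277771)) = Add(Add(655200, 1932658), 4277771) = Add(2587858, 4277771) = 6865629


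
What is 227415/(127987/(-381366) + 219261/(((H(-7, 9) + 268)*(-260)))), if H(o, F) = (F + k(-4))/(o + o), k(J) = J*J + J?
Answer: -1502351823647025/23121727439 ≈ -64976.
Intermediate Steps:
k(J) = J + J² (k(J) = J² + J = J + J²)
H(o, F) = (12 + F)/(2*o) (H(o, F) = (F - 4*(1 - 4))/(o + o) = (F - 4*(-3))/((2*o)) = (F + 12)*(1/(2*o)) = (12 + F)*(1/(2*o)) = (12 + F)/(2*o))
227415/(127987/(-381366) + 219261/(((H(-7, 9) + 268)*(-260)))) = 227415/(127987/(-381366) + 219261/((((½)*(12 + 9)/(-7) + 268)*(-260)))) = 227415/(127987*(-1/381366) + 219261/((((½)*(-⅐)*21 + 268)*(-260)))) = 227415/(-127987/381366 + 219261/(((-3/2 + 268)*(-260)))) = 227415/(-127987/381366 + 219261/(((533/2)*(-260)))) = 227415/(-127987/381366 + 219261/(-69290)) = 227415/(-127987/381366 + 219261*(-1/69290)) = 227415/(-127987/381366 - 219261/69290) = 227415/(-23121727439/6606212535) = 227415*(-6606212535/23121727439) = -1502351823647025/23121727439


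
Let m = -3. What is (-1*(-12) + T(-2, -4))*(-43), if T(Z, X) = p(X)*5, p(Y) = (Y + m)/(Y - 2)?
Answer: -4601/6 ≈ -766.83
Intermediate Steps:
p(Y) = (-3 + Y)/(-2 + Y) (p(Y) = (Y - 3)/(Y - 2) = (-3 + Y)/(-2 + Y))
T(Z, X) = 5*(-3 + X)/(-2 + X) (T(Z, X) = ((-3 + X)/(-2 + X))*5 = 5*(-3 + X)/(-2 + X))
(-1*(-12) + T(-2, -4))*(-43) = (-1*(-12) + 5*(-3 - 4)/(-2 - 4))*(-43) = (12 + 5*(-7)/(-6))*(-43) = (12 + 5*(-⅙)*(-7))*(-43) = (12 + 35/6)*(-43) = (107/6)*(-43) = -4601/6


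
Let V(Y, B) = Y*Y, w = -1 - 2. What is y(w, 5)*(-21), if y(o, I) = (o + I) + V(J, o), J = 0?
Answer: -42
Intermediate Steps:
w = -3
V(Y, B) = Y²
y(o, I) = I + o (y(o, I) = (o + I) + 0² = (I + o) + 0 = I + o)
y(w, 5)*(-21) = (5 - 3)*(-21) = 2*(-21) = -42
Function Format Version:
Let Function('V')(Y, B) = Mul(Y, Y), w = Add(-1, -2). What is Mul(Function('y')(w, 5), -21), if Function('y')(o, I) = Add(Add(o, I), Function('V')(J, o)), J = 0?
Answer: -42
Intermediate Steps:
w = -3
Function('V')(Y, B) = Pow(Y, 2)
Function('y')(o, I) = Add(I, o) (Function('y')(o, I) = Add(Add(o, I), Pow(0, 2)) = Add(Add(I, o), 0) = Add(I, o))
Mul(Function('y')(w, 5), -21) = Mul(Add(5, -3), -21) = Mul(2, -21) = -42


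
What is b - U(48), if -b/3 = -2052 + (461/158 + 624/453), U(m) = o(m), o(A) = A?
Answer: 145417239/23858 ≈ 6095.1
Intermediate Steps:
U(m) = m
b = 146562423/23858 (b = -3*(-2052 + (461/158 + 624/453)) = -3*(-2052 + (461*(1/158) + 624*(1/453))) = -3*(-2052 + (461/158 + 208/151)) = -3*(-2052 + 102475/23858) = -3*(-48854141/23858) = 146562423/23858 ≈ 6143.1)
b - U(48) = 146562423/23858 - 1*48 = 146562423/23858 - 48 = 145417239/23858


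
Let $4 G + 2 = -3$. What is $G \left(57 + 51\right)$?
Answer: $-135$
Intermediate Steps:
$G = - \frac{5}{4}$ ($G = - \frac{1}{2} + \frac{1}{4} \left(-3\right) = - \frac{1}{2} - \frac{3}{4} = - \frac{5}{4} \approx -1.25$)
$G \left(57 + 51\right) = - \frac{5 \left(57 + 51\right)}{4} = \left(- \frac{5}{4}\right) 108 = -135$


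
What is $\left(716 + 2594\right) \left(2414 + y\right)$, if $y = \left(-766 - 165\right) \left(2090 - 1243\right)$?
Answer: $-2602133330$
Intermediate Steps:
$y = -788557$ ($y = - 931 \left(2090 - 1243\right) = \left(-931\right) 847 = -788557$)
$\left(716 + 2594\right) \left(2414 + y\right) = \left(716 + 2594\right) \left(2414 - 788557\right) = 3310 \left(-786143\right) = -2602133330$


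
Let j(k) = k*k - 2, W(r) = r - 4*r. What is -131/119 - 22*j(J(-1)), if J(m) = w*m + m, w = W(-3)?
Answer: -256695/119 ≈ -2157.1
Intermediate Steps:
W(r) = -3*r
w = 9 (w = -3*(-3) = 9)
J(m) = 10*m (J(m) = 9*m + m = 10*m)
j(k) = -2 + k² (j(k) = k² - 2 = -2 + k²)
-131/119 - 22*j(J(-1)) = -131/119 - 22*(-2 + (10*(-1))²) = -131*1/119 - 22*(-2 + (-10)²) = -131/119 - 22*(-2 + 100) = -131/119 - 22*98 = -131/119 - 2156 = -256695/119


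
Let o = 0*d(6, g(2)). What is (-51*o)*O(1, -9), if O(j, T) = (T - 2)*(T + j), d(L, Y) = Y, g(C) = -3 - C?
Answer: 0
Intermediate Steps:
O(j, T) = (-2 + T)*(T + j)
o = 0 (o = 0*(-3 - 1*2) = 0*(-3 - 2) = 0*(-5) = 0)
(-51*o)*O(1, -9) = (-51*0)*((-9)**2 - 2*(-9) - 2*1 - 9*1) = 0*(81 + 18 - 2 - 9) = 0*88 = 0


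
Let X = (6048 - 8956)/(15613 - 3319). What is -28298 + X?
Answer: -173949260/6147 ≈ -28298.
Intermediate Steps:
X = -1454/6147 (X = -2908/12294 = -2908*1/12294 = -1454/6147 ≈ -0.23654)
-28298 + X = -28298 - 1454/6147 = -173949260/6147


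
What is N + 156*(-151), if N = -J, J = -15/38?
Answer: -895113/38 ≈ -23556.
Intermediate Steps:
J = -15/38 (J = -15*1/38 = -15/38 ≈ -0.39474)
N = 15/38 (N = -1*(-15/38) = 15/38 ≈ 0.39474)
N + 156*(-151) = 15/38 + 156*(-151) = 15/38 - 23556 = -895113/38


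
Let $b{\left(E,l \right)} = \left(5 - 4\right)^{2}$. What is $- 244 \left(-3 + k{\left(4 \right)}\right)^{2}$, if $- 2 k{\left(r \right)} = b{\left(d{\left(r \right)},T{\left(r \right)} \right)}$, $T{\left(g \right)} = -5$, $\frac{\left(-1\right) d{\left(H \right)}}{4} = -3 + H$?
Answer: $-2989$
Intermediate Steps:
$d{\left(H \right)} = 12 - 4 H$ ($d{\left(H \right)} = - 4 \left(-3 + H\right) = 12 - 4 H$)
$b{\left(E,l \right)} = 1$ ($b{\left(E,l \right)} = 1^{2} = 1$)
$k{\left(r \right)} = - \frac{1}{2}$ ($k{\left(r \right)} = \left(- \frac{1}{2}\right) 1 = - \frac{1}{2}$)
$- 244 \left(-3 + k{\left(4 \right)}\right)^{2} = - 244 \left(-3 - \frac{1}{2}\right)^{2} = - 244 \left(- \frac{7}{2}\right)^{2} = \left(-244\right) \frac{49}{4} = -2989$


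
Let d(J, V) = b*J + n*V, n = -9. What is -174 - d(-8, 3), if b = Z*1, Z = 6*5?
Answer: 93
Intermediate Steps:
Z = 30
b = 30 (b = 30*1 = 30)
d(J, V) = -9*V + 30*J (d(J, V) = 30*J - 9*V = -9*V + 30*J)
-174 - d(-8, 3) = -174 - (-9*3 + 30*(-8)) = -174 - (-27 - 240) = -174 - 1*(-267) = -174 + 267 = 93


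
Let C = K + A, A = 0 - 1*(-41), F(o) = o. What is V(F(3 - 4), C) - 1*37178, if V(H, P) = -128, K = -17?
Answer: -37306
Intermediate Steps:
A = 41 (A = 0 + 41 = 41)
C = 24 (C = -17 + 41 = 24)
V(F(3 - 4), C) - 1*37178 = -128 - 1*37178 = -128 - 37178 = -37306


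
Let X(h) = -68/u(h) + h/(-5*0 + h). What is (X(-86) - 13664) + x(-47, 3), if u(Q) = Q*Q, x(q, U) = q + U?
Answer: -25344260/1849 ≈ -13707.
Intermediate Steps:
x(q, U) = U + q
u(Q) = Q**2
X(h) = 1 - 68/h**2 (X(h) = -68/h**2 + h/(-5*0 + h) = -68/h**2 + h/(0 + h) = -68/h**2 + h/h = -68/h**2 + 1 = 1 - 68/h**2)
(X(-86) - 13664) + x(-47, 3) = ((1 - 68/(-86)**2) - 13664) + (3 - 47) = ((1 - 68*1/7396) - 13664) - 44 = ((1 - 17/1849) - 13664) - 44 = (1832/1849 - 13664) - 44 = -25262904/1849 - 44 = -25344260/1849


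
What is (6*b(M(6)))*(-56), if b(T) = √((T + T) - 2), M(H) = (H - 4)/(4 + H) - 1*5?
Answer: -336*I*√290/5 ≈ -1144.4*I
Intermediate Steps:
M(H) = -5 + (-4 + H)/(4 + H) (M(H) = (-4 + H)/(4 + H) - 5 = -5 + (-4 + H)/(4 + H))
b(T) = √(-2 + 2*T) (b(T) = √(2*T - 2) = √(-2 + 2*T))
(6*b(M(6)))*(-56) = (6*√(-2 + 2*(4*(-6 - 1*6)/(4 + 6))))*(-56) = (6*√(-2 + 2*(4*(-6 - 6)/10)))*(-56) = (6*√(-2 + 2*(4*(⅒)*(-12))))*(-56) = (6*√(-2 + 2*(-24/5)))*(-56) = (6*√(-2 - 48/5))*(-56) = (6*√(-58/5))*(-56) = (6*(I*√290/5))*(-56) = (6*I*√290/5)*(-56) = -336*I*√290/5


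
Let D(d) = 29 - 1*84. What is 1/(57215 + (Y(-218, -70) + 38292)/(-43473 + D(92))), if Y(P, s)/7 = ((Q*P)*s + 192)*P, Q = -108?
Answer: -10882/6065215 ≈ -0.0017942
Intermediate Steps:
D(d) = -55 (D(d) = 29 - 84 = -55)
Y(P, s) = 7*P*(192 - 108*P*s) (Y(P, s) = 7*(((-108*P)*s + 192)*P) = 7*((-108*P*s + 192)*P) = 7*((192 - 108*P*s)*P) = 7*(P*(192 - 108*P*s)) = 7*P*(192 - 108*P*s))
1/(57215 + (Y(-218, -70) + 38292)/(-43473 + D(92))) = 1/(57215 + (84*(-218)*(16 - 9*(-218)*(-70)) + 38292)/(-43473 - 55)) = 1/(57215 + (84*(-218)*(16 - 137340) + 38292)/(-43528)) = 1/(57215 + (84*(-218)*(-137324) + 38292)*(-1/43528)) = 1/(57215 + (2514677088 + 38292)*(-1/43528)) = 1/(57215 + 2514715380*(-1/43528)) = 1/(57215 - 628678845/10882) = 1/(-6065215/10882) = -10882/6065215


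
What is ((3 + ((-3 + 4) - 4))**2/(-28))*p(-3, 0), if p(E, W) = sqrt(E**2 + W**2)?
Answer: 0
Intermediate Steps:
((3 + ((-3 + 4) - 4))**2/(-28))*p(-3, 0) = ((3 + ((-3 + 4) - 4))**2/(-28))*sqrt((-3)**2 + 0**2) = ((3 + (1 - 4))**2*(-1/28))*sqrt(9 + 0) = ((3 - 3)**2*(-1/28))*sqrt(9) = (0**2*(-1/28))*3 = (0*(-1/28))*3 = 0*3 = 0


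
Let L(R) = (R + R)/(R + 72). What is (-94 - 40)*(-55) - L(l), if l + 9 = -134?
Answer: 522984/71 ≈ 7366.0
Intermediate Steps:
l = -143 (l = -9 - 134 = -143)
L(R) = 2*R/(72 + R) (L(R) = (2*R)/(72 + R) = 2*R/(72 + R))
(-94 - 40)*(-55) - L(l) = (-94 - 40)*(-55) - 2*(-143)/(72 - 143) = -134*(-55) - 2*(-143)/(-71) = 7370 - 2*(-143)*(-1)/71 = 7370 - 1*286/71 = 7370 - 286/71 = 522984/71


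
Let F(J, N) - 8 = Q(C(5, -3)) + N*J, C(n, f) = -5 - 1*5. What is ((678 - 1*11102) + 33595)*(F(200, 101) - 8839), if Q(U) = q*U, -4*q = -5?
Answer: 526282923/2 ≈ 2.6314e+8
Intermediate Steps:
C(n, f) = -10 (C(n, f) = -5 - 5 = -10)
q = 5/4 (q = -¼*(-5) = 5/4 ≈ 1.2500)
Q(U) = 5*U/4
F(J, N) = -9/2 + J*N (F(J, N) = 8 + ((5/4)*(-10) + N*J) = 8 + (-25/2 + J*N) = -9/2 + J*N)
((678 - 1*11102) + 33595)*(F(200, 101) - 8839) = ((678 - 1*11102) + 33595)*((-9/2 + 200*101) - 8839) = ((678 - 11102) + 33595)*((-9/2 + 20200) - 8839) = (-10424 + 33595)*(40391/2 - 8839) = 23171*(22713/2) = 526282923/2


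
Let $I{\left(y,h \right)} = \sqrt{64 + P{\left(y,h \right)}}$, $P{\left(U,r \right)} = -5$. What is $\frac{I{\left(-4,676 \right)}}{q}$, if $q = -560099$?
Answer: $- \frac{\sqrt{59}}{560099} \approx -1.3714 \cdot 10^{-5}$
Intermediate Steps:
$I{\left(y,h \right)} = \sqrt{59}$ ($I{\left(y,h \right)} = \sqrt{64 - 5} = \sqrt{59}$)
$\frac{I{\left(-4,676 \right)}}{q} = \frac{\sqrt{59}}{-560099} = \sqrt{59} \left(- \frac{1}{560099}\right) = - \frac{\sqrt{59}}{560099}$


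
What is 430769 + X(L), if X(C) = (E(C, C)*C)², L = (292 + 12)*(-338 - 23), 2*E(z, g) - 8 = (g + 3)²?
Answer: 436694008705900085096102152433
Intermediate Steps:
E(z, g) = 4 + (3 + g)²/2 (E(z, g) = 4 + (g + 3)²/2 = 4 + (3 + g)²/2)
L = -109744 (L = 304*(-361) = -109744)
X(C) = C²*(4 + (3 + C)²/2)² (X(C) = ((4 + (3 + C)²/2)*C)² = (C*(4 + (3 + C)²/2))² = C²*(4 + (3 + C)²/2)²)
430769 + X(L) = 430769 + (¼)*(-109744)²*(8 + (3 - 109744)²)² = 430769 + (¼)*12043745536*(8 + (-109741)²)² = 430769 + (¼)*12043745536*(8 + 12043087081)² = 430769 + (¼)*12043745536*12043087089² = 430769 + (¼)*12043745536*145035946633238493921 = 430769 + 436694008705900085096101721664 = 436694008705900085096102152433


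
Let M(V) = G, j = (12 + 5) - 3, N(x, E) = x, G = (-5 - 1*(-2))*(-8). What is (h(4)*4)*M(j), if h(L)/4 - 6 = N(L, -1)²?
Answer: 8448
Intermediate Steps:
G = 24 (G = (-5 + 2)*(-8) = -3*(-8) = 24)
h(L) = 24 + 4*L²
j = 14 (j = 17 - 3 = 14)
M(V) = 24
(h(4)*4)*M(j) = ((24 + 4*4²)*4)*24 = ((24 + 4*16)*4)*24 = ((24 + 64)*4)*24 = (88*4)*24 = 352*24 = 8448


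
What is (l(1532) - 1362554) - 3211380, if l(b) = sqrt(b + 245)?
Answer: -4573934 + sqrt(1777) ≈ -4.5739e+6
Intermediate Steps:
l(b) = sqrt(245 + b)
(l(1532) - 1362554) - 3211380 = (sqrt(245 + 1532) - 1362554) - 3211380 = (sqrt(1777) - 1362554) - 3211380 = (-1362554 + sqrt(1777)) - 3211380 = -4573934 + sqrt(1777)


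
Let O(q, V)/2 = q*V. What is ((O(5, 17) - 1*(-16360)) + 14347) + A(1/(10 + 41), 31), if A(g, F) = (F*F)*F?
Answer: 60668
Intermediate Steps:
O(q, V) = 2*V*q (O(q, V) = 2*(q*V) = 2*(V*q) = 2*V*q)
A(g, F) = F**3 (A(g, F) = F**2*F = F**3)
((O(5, 17) - 1*(-16360)) + 14347) + A(1/(10 + 41), 31) = ((2*17*5 - 1*(-16360)) + 14347) + 31**3 = ((170 + 16360) + 14347) + 29791 = (16530 + 14347) + 29791 = 30877 + 29791 = 60668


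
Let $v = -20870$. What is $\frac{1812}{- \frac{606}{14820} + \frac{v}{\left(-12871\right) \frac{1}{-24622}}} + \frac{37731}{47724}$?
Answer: $\frac{15046814646956347}{20191043127285068} \approx 0.74522$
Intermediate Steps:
$\frac{1812}{- \frac{606}{14820} + \frac{v}{\left(-12871\right) \frac{1}{-24622}}} + \frac{37731}{47724} = \frac{1812}{- \frac{606}{14820} - \frac{20870}{\left(-12871\right) \frac{1}{-24622}}} + \frac{37731}{47724} = \frac{1812}{\left(-606\right) \frac{1}{14820} - \frac{20870}{\left(-12871\right) \left(- \frac{1}{24622}\right)}} + 37731 \cdot \frac{1}{47724} = \frac{1812}{- \frac{101}{2470} - \frac{20870}{\frac{12871}{24622}}} + \frac{12577}{15908} = \frac{1812}{- \frac{101}{2470} - \frac{513861140}{12871}} + \frac{12577}{15908} = \frac{1812}{- \frac{1269238315771}{31791370}} + \frac{12577}{15908} = 1812 \left(- \frac{31791370}{1269238315771}\right) + \frac{12577}{15908} = - \frac{57605962440}{1269238315771} + \frac{12577}{15908} = \frac{15046814646956347}{20191043127285068}$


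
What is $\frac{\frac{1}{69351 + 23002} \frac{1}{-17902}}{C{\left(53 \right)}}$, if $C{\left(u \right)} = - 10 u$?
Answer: $\frac{1}{876250805180} \approx 1.1412 \cdot 10^{-12}$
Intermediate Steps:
$\frac{\frac{1}{69351 + 23002} \frac{1}{-17902}}{C{\left(53 \right)}} = \frac{\frac{1}{69351 + 23002} \frac{1}{-17902}}{\left(-10\right) 53} = \frac{\frac{1}{92353} \left(- \frac{1}{17902}\right)}{-530} = \frac{1}{92353} \left(- \frac{1}{17902}\right) \left(- \frac{1}{530}\right) = \left(- \frac{1}{1653303406}\right) \left(- \frac{1}{530}\right) = \frac{1}{876250805180}$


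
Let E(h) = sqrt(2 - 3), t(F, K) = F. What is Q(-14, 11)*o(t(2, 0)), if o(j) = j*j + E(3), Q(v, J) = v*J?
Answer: -616 - 154*I ≈ -616.0 - 154.0*I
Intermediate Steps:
E(h) = I (E(h) = sqrt(-1) = I)
Q(v, J) = J*v
o(j) = I + j**2 (o(j) = j*j + I = j**2 + I = I + j**2)
Q(-14, 11)*o(t(2, 0)) = (11*(-14))*(I + 2**2) = -154*(I + 4) = -154*(4 + I) = -616 - 154*I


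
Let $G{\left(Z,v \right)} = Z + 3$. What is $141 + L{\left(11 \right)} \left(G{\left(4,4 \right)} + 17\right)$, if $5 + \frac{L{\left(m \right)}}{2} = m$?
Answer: $429$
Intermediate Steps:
$G{\left(Z,v \right)} = 3 + Z$
$L{\left(m \right)} = -10 + 2 m$
$141 + L{\left(11 \right)} \left(G{\left(4,4 \right)} + 17\right) = 141 + \left(-10 + 2 \cdot 11\right) \left(\left(3 + 4\right) + 17\right) = 141 + \left(-10 + 22\right) \left(7 + 17\right) = 141 + 12 \cdot 24 = 141 + 288 = 429$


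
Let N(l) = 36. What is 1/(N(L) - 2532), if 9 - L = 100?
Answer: -1/2496 ≈ -0.00040064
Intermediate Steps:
L = -91 (L = 9 - 1*100 = 9 - 100 = -91)
1/(N(L) - 2532) = 1/(36 - 2532) = 1/(-2496) = -1/2496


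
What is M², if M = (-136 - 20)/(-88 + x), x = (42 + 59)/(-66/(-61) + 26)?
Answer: 7379497216/2153424025 ≈ 3.4269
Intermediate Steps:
x = 6161/1652 (x = 101/(-66*(-1/61) + 26) = 101/(66/61 + 26) = 101/(1652/61) = 101*(61/1652) = 6161/1652 ≈ 3.7294)
M = 85904/46405 (M = (-136 - 20)/(-88 + 6161/1652) = -156/(-139215/1652) = -156*(-1652/139215) = 85904/46405 ≈ 1.8512)
M² = (85904/46405)² = 7379497216/2153424025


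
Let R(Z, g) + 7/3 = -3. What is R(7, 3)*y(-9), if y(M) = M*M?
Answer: -432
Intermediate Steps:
R(Z, g) = -16/3 (R(Z, g) = -7/3 - 3 = -16/3)
y(M) = M²
R(7, 3)*y(-9) = -16/3*(-9)² = -16/3*81 = -432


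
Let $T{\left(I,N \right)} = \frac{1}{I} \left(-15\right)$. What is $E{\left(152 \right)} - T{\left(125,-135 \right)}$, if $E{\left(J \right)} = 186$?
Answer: $\frac{4653}{25} \approx 186.12$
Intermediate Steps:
$T{\left(I,N \right)} = - \frac{15}{I}$
$E{\left(152 \right)} - T{\left(125,-135 \right)} = 186 - - \frac{15}{125} = 186 - \left(-15\right) \frac{1}{125} = 186 - - \frac{3}{25} = 186 + \frac{3}{25} = \frac{4653}{25}$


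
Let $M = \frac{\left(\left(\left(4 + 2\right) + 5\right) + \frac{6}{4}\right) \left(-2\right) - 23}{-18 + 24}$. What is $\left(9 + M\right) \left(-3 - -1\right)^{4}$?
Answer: $16$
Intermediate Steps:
$M = -8$ ($M = \frac{\left(\left(6 + 5\right) + 6 \cdot \frac{1}{4}\right) \left(-2\right) - 23}{6} = \left(\left(11 + \frac{3}{2}\right) \left(-2\right) - 23\right) \frac{1}{6} = \left(\frac{25}{2} \left(-2\right) - 23\right) \frac{1}{6} = \left(-25 - 23\right) \frac{1}{6} = \left(-48\right) \frac{1}{6} = -8$)
$\left(9 + M\right) \left(-3 - -1\right)^{4} = \left(9 - 8\right) \left(-3 - -1\right)^{4} = 1 \left(-3 + 1\right)^{4} = 1 \left(-2\right)^{4} = 1 \cdot 16 = 16$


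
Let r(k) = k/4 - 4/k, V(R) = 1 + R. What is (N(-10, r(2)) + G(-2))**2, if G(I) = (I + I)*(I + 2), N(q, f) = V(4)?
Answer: 25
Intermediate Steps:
r(k) = -4/k + k/4 (r(k) = k*(1/4) - 4/k = k/4 - 4/k = -4/k + k/4)
N(q, f) = 5 (N(q, f) = 1 + 4 = 5)
G(I) = 2*I*(2 + I) (G(I) = (2*I)*(2 + I) = 2*I*(2 + I))
(N(-10, r(2)) + G(-2))**2 = (5 + 2*(-2)*(2 - 2))**2 = (5 + 2*(-2)*0)**2 = (5 + 0)**2 = 5**2 = 25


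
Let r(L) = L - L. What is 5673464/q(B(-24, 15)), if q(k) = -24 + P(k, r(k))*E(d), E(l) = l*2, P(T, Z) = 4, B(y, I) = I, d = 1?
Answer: -709183/2 ≈ -3.5459e+5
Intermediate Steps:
r(L) = 0
E(l) = 2*l
q(k) = -16 (q(k) = -24 + 4*(2*1) = -24 + 4*2 = -24 + 8 = -16)
5673464/q(B(-24, 15)) = 5673464/(-16) = 5673464*(-1/16) = -709183/2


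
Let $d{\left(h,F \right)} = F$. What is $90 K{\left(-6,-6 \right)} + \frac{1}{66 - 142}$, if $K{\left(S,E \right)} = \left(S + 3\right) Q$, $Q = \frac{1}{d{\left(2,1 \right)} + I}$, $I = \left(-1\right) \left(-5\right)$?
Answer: $- \frac{3421}{76} \approx -45.013$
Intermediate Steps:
$I = 5$
$Q = \frac{1}{6}$ ($Q = \frac{1}{1 + 5} = \frac{1}{6} \approx 0.16667$)
$K{\left(S,E \right)} = \frac{1}{2} + \frac{S}{6}$ ($K{\left(S,E \right)} = \left(S + 3\right) \frac{1}{6} = \left(3 + S\right) \frac{1}{6} = \frac{1}{2} + \frac{S}{6}$)
$90 K{\left(-6,-6 \right)} + \frac{1}{66 - 142} = 90 \left(\frac{1}{2} + \frac{1}{6} \left(-6\right)\right) + \frac{1}{66 - 142} = 90 \left(\frac{1}{2} - 1\right) + \frac{1}{-76} = 90 \left(- \frac{1}{2}\right) - \frac{1}{76} = -45 - \frac{1}{76} = - \frac{3421}{76}$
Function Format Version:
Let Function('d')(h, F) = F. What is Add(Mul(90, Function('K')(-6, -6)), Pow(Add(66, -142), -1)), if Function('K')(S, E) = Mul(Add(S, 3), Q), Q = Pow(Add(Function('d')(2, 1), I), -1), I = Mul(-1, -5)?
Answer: Rational(-3421, 76) ≈ -45.013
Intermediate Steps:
I = 5
Q = Rational(1, 6) (Q = Pow(Add(1, 5), -1) = Pow(6, -1) = Rational(1, 6) ≈ 0.16667)
Function('K')(S, E) = Add(Rational(1, 2), Mul(Rational(1, 6), S)) (Function('K')(S, E) = Mul(Add(S, 3), Rational(1, 6)) = Mul(Add(3, S), Rational(1, 6)) = Add(Rational(1, 2), Mul(Rational(1, 6), S)))
Add(Mul(90, Function('K')(-6, -6)), Pow(Add(66, -142), -1)) = Add(Mul(90, Add(Rational(1, 2), Mul(Rational(1, 6), -6))), Pow(Add(66, -142), -1)) = Add(Mul(90, Add(Rational(1, 2), -1)), Pow(-76, -1)) = Add(Mul(90, Rational(-1, 2)), Rational(-1, 76)) = Add(-45, Rational(-1, 76)) = Rational(-3421, 76)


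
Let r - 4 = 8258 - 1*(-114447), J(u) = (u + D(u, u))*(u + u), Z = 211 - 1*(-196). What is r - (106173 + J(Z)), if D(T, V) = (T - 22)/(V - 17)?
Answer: -12307057/39 ≈ -3.1557e+5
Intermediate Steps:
D(T, V) = (-22 + T)/(-17 + V)
Z = 407 (Z = 211 + 196 = 407)
J(u) = 2*u*(u + (-22 + u)/(-17 + u)) (J(u) = (u + (-22 + u)/(-17 + u))*(u + u) = (u + (-22 + u)/(-17 + u))*(2*u) = 2*u*(u + (-22 + u)/(-17 + u)))
r = 122709 (r = 4 + (8258 - 1*(-114447)) = 4 + (8258 + 114447) = 4 + 122705 = 122709)
r - (106173 + J(Z)) = 122709 - (106173 + 2*407*(-22 + 407 + 407*(-17 + 407))/(-17 + 407)) = 122709 - (106173 + 2*407*(-22 + 407 + 407*390)/390) = 122709 - (106173 + 2*407*(1/390)*(-22 + 407 + 158730)) = 122709 - (106173 + 2*407*(1/390)*159115) = 122709 - (106173 + 12951961/39) = 122709 - 1*17092708/39 = 122709 - 17092708/39 = -12307057/39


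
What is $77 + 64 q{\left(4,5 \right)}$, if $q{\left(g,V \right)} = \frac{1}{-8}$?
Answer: $69$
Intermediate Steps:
$q{\left(g,V \right)} = - \frac{1}{8}$
$77 + 64 q{\left(4,5 \right)} = 77 + 64 \left(- \frac{1}{8}\right) = 77 - 8 = 69$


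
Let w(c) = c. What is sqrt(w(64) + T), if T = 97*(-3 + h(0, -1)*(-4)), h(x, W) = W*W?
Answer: I*sqrt(615) ≈ 24.799*I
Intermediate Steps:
h(x, W) = W**2
T = -679 (T = 97*(-3 + (-1)**2*(-4)) = 97*(-3 + 1*(-4)) = 97*(-3 - 4) = 97*(-7) = -679)
sqrt(w(64) + T) = sqrt(64 - 679) = sqrt(-615) = I*sqrt(615)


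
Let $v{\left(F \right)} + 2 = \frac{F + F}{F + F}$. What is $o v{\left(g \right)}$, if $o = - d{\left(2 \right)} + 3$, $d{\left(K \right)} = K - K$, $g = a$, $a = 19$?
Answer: $-3$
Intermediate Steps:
$g = 19$
$d{\left(K \right)} = 0$
$v{\left(F \right)} = -1$ ($v{\left(F \right)} = -2 + \frac{F + F}{F + F} = -2 + \frac{2 F}{2 F} = -2 + 2 F \frac{1}{2 F} = -2 + 1 = -1$)
$o = 3$ ($o = \left(-1\right) 0 + 3 = 0 + 3 = 3$)
$o v{\left(g \right)} = 3 \left(-1\right) = -3$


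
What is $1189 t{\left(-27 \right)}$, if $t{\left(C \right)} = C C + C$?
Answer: $834678$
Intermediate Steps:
$t{\left(C \right)} = C + C^{2}$ ($t{\left(C \right)} = C^{2} + C = C + C^{2}$)
$1189 t{\left(-27 \right)} = 1189 \left(- 27 \left(1 - 27\right)\right) = 1189 \left(\left(-27\right) \left(-26\right)\right) = 1189 \cdot 702 = 834678$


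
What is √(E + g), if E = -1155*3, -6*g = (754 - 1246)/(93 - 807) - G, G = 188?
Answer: 2*I*√12156445/119 ≈ 58.598*I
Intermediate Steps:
g = 3715/119 (g = -((754 - 1246)/(93 - 807) - 1*188)/6 = -(-492/(-714) - 188)/6 = -(-492*(-1/714) - 188)/6 = -(82/119 - 188)/6 = -⅙*(-22290/119) = 3715/119 ≈ 31.218)
E = -3465
√(E + g) = √(-3465 + 3715/119) = √(-408620/119) = 2*I*√12156445/119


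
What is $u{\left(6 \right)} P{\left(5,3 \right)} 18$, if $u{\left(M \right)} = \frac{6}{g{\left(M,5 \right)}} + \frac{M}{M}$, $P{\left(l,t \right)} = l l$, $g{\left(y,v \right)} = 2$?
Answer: $1800$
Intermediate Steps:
$P{\left(l,t \right)} = l^{2}$
$u{\left(M \right)} = 4$ ($u{\left(M \right)} = \frac{6}{2} + \frac{M}{M} = 6 \cdot \frac{1}{2} + 1 = 3 + 1 = 4$)
$u{\left(6 \right)} P{\left(5,3 \right)} 18 = 4 \cdot 5^{2} \cdot 18 = 4 \cdot 25 \cdot 18 = 100 \cdot 18 = 1800$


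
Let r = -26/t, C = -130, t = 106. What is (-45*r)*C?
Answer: -76050/53 ≈ -1434.9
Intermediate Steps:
r = -13/53 (r = -26/106 = -26*1/106 = -13/53 ≈ -0.24528)
(-45*r)*C = -45*(-13/53)*(-130) = (585/53)*(-130) = -76050/53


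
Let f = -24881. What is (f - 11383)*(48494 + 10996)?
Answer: -2157345360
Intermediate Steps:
(f - 11383)*(48494 + 10996) = (-24881 - 11383)*(48494 + 10996) = -36264*59490 = -2157345360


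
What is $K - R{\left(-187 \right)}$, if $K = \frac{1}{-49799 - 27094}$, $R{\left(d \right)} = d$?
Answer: $\frac{14378990}{76893} \approx 187.0$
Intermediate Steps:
$K = - \frac{1}{76893}$ ($K = \frac{1}{-76893} = - \frac{1}{76893} \approx -1.3005 \cdot 10^{-5}$)
$K - R{\left(-187 \right)} = - \frac{1}{76893} - -187 = - \frac{1}{76893} + 187 = \frac{14378990}{76893}$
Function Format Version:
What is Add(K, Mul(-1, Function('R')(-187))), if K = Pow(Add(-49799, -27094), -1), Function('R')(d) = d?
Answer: Rational(14378990, 76893) ≈ 187.00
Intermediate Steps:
K = Rational(-1, 76893) (K = Pow(-76893, -1) = Rational(-1, 76893) ≈ -1.3005e-5)
Add(K, Mul(-1, Function('R')(-187))) = Add(Rational(-1, 76893), Mul(-1, -187)) = Add(Rational(-1, 76893), 187) = Rational(14378990, 76893)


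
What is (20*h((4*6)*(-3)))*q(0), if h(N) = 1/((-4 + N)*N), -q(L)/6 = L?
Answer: 0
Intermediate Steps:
q(L) = -6*L
h(N) = 1/(N*(-4 + N))
(20*h((4*6)*(-3)))*q(0) = (20*(1/((((4*6)*(-3)))*(-4 + (4*6)*(-3)))))*(-6*0) = (20*(1/(((24*(-3)))*(-4 + 24*(-3)))))*0 = (20*(1/((-72)*(-4 - 72))))*0 = (20*(-1/72/(-76)))*0 = (20*(-1/72*(-1/76)))*0 = (20*(1/5472))*0 = (5/1368)*0 = 0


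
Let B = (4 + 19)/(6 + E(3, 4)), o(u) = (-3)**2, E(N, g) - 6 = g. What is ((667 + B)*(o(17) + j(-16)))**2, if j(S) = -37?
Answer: 5604768225/16 ≈ 3.5030e+8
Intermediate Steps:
E(N, g) = 6 + g
o(u) = 9
B = 23/16 (B = (4 + 19)/(6 + (6 + 4)) = 23/(6 + 10) = 23/16 ≈ 1.4375)
((667 + B)*(o(17) + j(-16)))**2 = ((667 + 23/16)*(9 - 37))**2 = ((10695/16)*(-28))**2 = (-74865/4)**2 = 5604768225/16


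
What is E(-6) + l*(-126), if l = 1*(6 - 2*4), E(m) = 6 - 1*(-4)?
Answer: 262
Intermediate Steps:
E(m) = 10 (E(m) = 6 + 4 = 10)
l = -2 (l = 1*(6 - 8) = 1*(-2) = -2)
E(-6) + l*(-126) = 10 - 2*(-126) = 10 + 252 = 262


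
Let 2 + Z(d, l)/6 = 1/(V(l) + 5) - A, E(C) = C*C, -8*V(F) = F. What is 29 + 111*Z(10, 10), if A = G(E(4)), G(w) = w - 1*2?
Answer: -52247/5 ≈ -10449.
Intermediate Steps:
V(F) = -F/8
E(C) = C**2
G(w) = -2 + w (G(w) = w - 2 = -2 + w)
A = 14 (A = -2 + 4**2 = -2 + 16 = 14)
Z(d, l) = -96 + 6/(5 - l/8) (Z(d, l) = -12 + 6*(1/(-l/8 + 5) - 1*14) = -12 + 6*(1/(5 - l/8) - 14) = -12 + 6*(-14 + 1/(5 - l/8)) = -12 + (-84 + 6/(5 - l/8)) = -96 + 6/(5 - l/8))
29 + 111*Z(10, 10) = 29 + 111*(48*(79 - 2*10)/(-40 + 10)) = 29 + 111*(48*(79 - 20)/(-30)) = 29 + 111*(48*(-1/30)*59) = 29 + 111*(-472/5) = 29 - 52392/5 = -52247/5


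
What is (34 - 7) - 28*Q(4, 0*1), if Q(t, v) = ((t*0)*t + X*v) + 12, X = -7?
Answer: -309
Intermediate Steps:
Q(t, v) = 12 - 7*v (Q(t, v) = ((t*0)*t - 7*v) + 12 = (0*t - 7*v) + 12 = (0 - 7*v) + 12 = -7*v + 12 = 12 - 7*v)
(34 - 7) - 28*Q(4, 0*1) = (34 - 7) - 28*(12 - 0) = 27 - 28*(12 - 7*0) = 27 - 28*(12 + 0) = 27 - 28*12 = 27 - 336 = -309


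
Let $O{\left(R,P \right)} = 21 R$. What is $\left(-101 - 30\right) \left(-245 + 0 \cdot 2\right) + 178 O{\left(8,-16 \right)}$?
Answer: $61999$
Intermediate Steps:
$\left(-101 - 30\right) \left(-245 + 0 \cdot 2\right) + 178 O{\left(8,-16 \right)} = \left(-101 - 30\right) \left(-245 + 0 \cdot 2\right) + 178 \cdot 21 \cdot 8 = - 131 \left(-245 + 0\right) + 178 \cdot 168 = \left(-131\right) \left(-245\right) + 29904 = 32095 + 29904 = 61999$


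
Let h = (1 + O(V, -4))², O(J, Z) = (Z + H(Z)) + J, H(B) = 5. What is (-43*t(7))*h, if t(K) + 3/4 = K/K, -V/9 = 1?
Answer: -2107/4 ≈ -526.75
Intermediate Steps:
V = -9 (V = -9*1 = -9)
O(J, Z) = 5 + J + Z (O(J, Z) = (Z + 5) + J = (5 + Z) + J = 5 + J + Z)
t(K) = ¼ (t(K) = -¾ + K/K = -¾ + 1 = ¼)
h = 49 (h = (1 + (5 - 9 - 4))² = (1 - 8)² = (-7)² = 49)
(-43*t(7))*h = -43*¼*49 = -43/4*49 = -2107/4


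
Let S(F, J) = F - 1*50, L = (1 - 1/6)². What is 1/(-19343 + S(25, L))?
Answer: -1/19368 ≈ -5.1632e-5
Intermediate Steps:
L = 25/36 (L = (1 - 1*⅙)² = (1 - ⅙)² = (⅚)² = 25/36 ≈ 0.69444)
S(F, J) = -50 + F (S(F, J) = F - 50 = -50 + F)
1/(-19343 + S(25, L)) = 1/(-19343 + (-50 + 25)) = 1/(-19343 - 25) = 1/(-19368) = -1/19368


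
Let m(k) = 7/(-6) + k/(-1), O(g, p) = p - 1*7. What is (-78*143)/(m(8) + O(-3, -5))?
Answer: 66924/127 ≈ 526.96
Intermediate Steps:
O(g, p) = -7 + p (O(g, p) = p - 7 = -7 + p)
m(k) = -7/6 - k (m(k) = 7*(-⅙) + k*(-1) = -7/6 - k)
(-78*143)/(m(8) + O(-3, -5)) = (-78*143)/((-7/6 - 1*8) + (-7 - 5)) = -11154/((-7/6 - 8) - 12) = -11154/(-55/6 - 12) = -11154/(-127/6) = -11154*(-6/127) = 66924/127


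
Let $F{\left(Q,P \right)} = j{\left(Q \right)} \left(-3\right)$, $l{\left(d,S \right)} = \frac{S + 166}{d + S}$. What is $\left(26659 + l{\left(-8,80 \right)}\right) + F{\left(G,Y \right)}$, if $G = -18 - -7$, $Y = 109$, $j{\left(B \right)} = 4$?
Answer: $\frac{319805}{12} \approx 26650.0$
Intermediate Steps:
$l{\left(d,S \right)} = \frac{166 + S}{S + d}$
$G = -11$ ($G = -18 + 7 = -11$)
$F{\left(Q,P \right)} = -12$ ($F{\left(Q,P \right)} = 4 \left(-3\right) = -12$)
$\left(26659 + l{\left(-8,80 \right)}\right) + F{\left(G,Y \right)} = \left(26659 + \frac{166 + 80}{80 - 8}\right) - 12 = \left(26659 + \frac{1}{72} \cdot 246\right) - 12 = \left(26659 + \frac{41}{12}\right) - 12 = \frac{319949}{12} - 12 = \frac{319805}{12}$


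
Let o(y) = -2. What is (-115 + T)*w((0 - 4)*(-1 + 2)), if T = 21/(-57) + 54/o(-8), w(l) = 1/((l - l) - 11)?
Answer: 2705/209 ≈ 12.943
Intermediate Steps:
w(l) = -1/11 (w(l) = 1/(0 - 11) = 1/(-11) = -1/11)
T = -520/19 (T = 21/(-57) + 54/(-2) = 21*(-1/57) + 54*(-½) = -7/19 - 27 = -520/19 ≈ -27.368)
(-115 + T)*w((0 - 4)*(-1 + 2)) = (-115 - 520/19)*(-1/11) = -2705/19*(-1/11) = 2705/209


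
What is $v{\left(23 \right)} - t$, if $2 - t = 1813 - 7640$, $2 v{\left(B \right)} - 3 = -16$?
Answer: $- \frac{11671}{2} \approx -5835.5$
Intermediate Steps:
$v{\left(B \right)} = - \frac{13}{2}$ ($v{\left(B \right)} = \frac{3}{2} + \frac{1}{2} \left(-16\right) = \frac{3}{2} - 8 = - \frac{13}{2}$)
$t = 5829$ ($t = 2 - \left(1813 - 7640\right) = 2 - -5827 = 2 + 5827 = 5829$)
$v{\left(23 \right)} - t = - \frac{13}{2} - 5829 = - \frac{11671}{2}$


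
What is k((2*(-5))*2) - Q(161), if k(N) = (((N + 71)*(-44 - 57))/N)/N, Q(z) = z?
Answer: -69551/400 ≈ -173.88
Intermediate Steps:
k(N) = (-7171 - 101*N)/N² (k(N) = (((71 + N)*(-101))/N)/N = ((-7171 - 101*N)/N)/N = (-7171 - 101*N)/N²)
k((2*(-5))*2) - Q(161) = 101*(-71 - 2*(-5)*2)/((2*(-5))*2)² - 1*161 = 101*(-71 - (-10)*2)/(-10*2)² - 161 = 101*(-71 - 1*(-20))/(-20)² - 161 = 101*(1/400)*(-71 + 20) - 161 = 101*(1/400)*(-51) - 161 = -5151/400 - 161 = -69551/400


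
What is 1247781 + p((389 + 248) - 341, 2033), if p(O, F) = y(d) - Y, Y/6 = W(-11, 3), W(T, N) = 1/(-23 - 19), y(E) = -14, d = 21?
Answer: 8734370/7 ≈ 1.2478e+6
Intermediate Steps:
W(T, N) = -1/42 (W(T, N) = 1/(-42) = -1/42)
Y = -⅐ (Y = 6*(-1/42) = -⅐ ≈ -0.14286)
p(O, F) = -97/7 (p(O, F) = -14 - 1*(-⅐) = -14 + ⅐ = -97/7)
1247781 + p((389 + 248) - 341, 2033) = 1247781 - 97/7 = 8734370/7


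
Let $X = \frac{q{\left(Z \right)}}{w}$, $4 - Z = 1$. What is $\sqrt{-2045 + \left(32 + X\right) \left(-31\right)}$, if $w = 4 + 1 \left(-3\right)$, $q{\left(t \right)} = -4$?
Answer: $i \sqrt{2913} \approx 53.972 i$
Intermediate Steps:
$Z = 3$ ($Z = 4 - 1 = 3$)
$w = 1$ ($w = 4 - 3 = 1$)
$X = -4$ ($X = - \frac{4}{1} = \left(-4\right) 1 = -4$)
$\sqrt{-2045 + \left(32 + X\right) \left(-31\right)} = \sqrt{-2045 + \left(32 - 4\right) \left(-31\right)} = \sqrt{-2045 + 28 \left(-31\right)} = \sqrt{-2045 - 868} = \sqrt{-2913} = i \sqrt{2913}$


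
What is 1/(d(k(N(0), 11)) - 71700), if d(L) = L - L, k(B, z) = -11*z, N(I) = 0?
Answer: -1/71700 ≈ -1.3947e-5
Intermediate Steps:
d(L) = 0
1/(d(k(N(0), 11)) - 71700) = 1/(0 - 71700) = 1/(-71700) = -1/71700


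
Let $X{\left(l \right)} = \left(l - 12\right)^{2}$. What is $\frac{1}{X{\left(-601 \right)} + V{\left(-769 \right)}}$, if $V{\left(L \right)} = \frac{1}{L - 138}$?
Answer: $\frac{907}{340822482} \approx 2.6612 \cdot 10^{-6}$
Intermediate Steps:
$X{\left(l \right)} = \left(-12 + l\right)^{2}$
$V{\left(L \right)} = \frac{1}{-138 + L}$
$\frac{1}{X{\left(-601 \right)} + V{\left(-769 \right)}} = \frac{1}{\left(-12 - 601\right)^{2} + \frac{1}{-138 - 769}} = \frac{1}{\left(-613\right)^{2} + \frac{1}{-907}} = \frac{1}{375769 - \frac{1}{907}} = \frac{1}{\frac{340822482}{907}} = \frac{907}{340822482}$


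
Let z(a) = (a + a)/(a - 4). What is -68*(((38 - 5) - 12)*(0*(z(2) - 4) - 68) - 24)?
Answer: 98736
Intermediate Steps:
z(a) = 2*a/(-4 + a) (z(a) = (2*a)/(-4 + a) = 2*a/(-4 + a))
-68*(((38 - 5) - 12)*(0*(z(2) - 4) - 68) - 24) = -68*(((38 - 5) - 12)*(0*(2*2/(-4 + 2) - 4) - 68) - 24) = -68*((33 - 12)*(0*(2*2/(-2) - 4) - 68) - 24) = -68*(21*(0*(2*2*(-½) - 4) - 68) - 24) = -68*(21*(0*(-2 - 4) - 68) - 24) = -68*(21*(0*(-6) - 68) - 24) = -68*(21*(0 - 68) - 24) = -68*(21*(-68) - 24) = -68*(-1428 - 24) = -68*(-1452) = 98736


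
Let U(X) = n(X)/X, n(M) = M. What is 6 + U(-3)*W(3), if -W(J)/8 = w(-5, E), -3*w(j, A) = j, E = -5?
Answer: -22/3 ≈ -7.3333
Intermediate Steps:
w(j, A) = -j/3
W(J) = -40/3 (W(J) = -(-8)*(-5)/3 = -8*5/3 = -40/3)
U(X) = 1 (U(X) = X/X = 1)
6 + U(-3)*W(3) = 6 + 1*(-40/3) = 6 - 40/3 = -22/3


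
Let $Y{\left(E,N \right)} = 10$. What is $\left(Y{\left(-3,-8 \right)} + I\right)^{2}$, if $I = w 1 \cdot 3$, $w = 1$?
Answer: $169$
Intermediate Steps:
$I = 3$ ($I = 1 \cdot 1 \cdot 3 = 1 \cdot 3 = 3$)
$\left(Y{\left(-3,-8 \right)} + I\right)^{2} = \left(10 + 3\right)^{2} = 13^{2} = 169$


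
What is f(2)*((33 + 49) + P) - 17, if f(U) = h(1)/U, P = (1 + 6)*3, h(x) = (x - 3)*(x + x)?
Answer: -223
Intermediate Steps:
h(x) = 2*x*(-3 + x) (h(x) = (-3 + x)*(2*x) = 2*x*(-3 + x))
P = 21 (P = 7*3 = 21)
f(U) = -4/U (f(U) = (2*1*(-3 + 1))/U = (2*1*(-2))/U = -4/U)
f(2)*((33 + 49) + P) - 17 = (-4/2)*((33 + 49) + 21) - 17 = (-4*½)*(82 + 21) - 17 = -2*103 - 17 = -206 - 17 = -223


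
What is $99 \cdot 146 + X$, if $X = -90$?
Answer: $14364$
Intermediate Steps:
$99 \cdot 146 + X = 99 \cdot 146 - 90 = 14454 - 90 = 14364$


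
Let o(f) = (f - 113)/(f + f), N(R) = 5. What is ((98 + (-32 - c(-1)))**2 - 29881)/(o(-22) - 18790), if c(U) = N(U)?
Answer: 230208/165325 ≈ 1.3925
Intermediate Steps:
o(f) = (-113 + f)/(2*f) (o(f) = (-113 + f)/((2*f)) = (-113 + f)*(1/(2*f)) = (-113 + f)/(2*f))
c(U) = 5
((98 + (-32 - c(-1)))**2 - 29881)/(o(-22) - 18790) = ((98 + (-32 - 1*5))**2 - 29881)/((1/2)*(-113 - 22)/(-22) - 18790) = ((98 + (-32 - 5))**2 - 29881)/((1/2)*(-1/22)*(-135) - 18790) = ((98 - 37)**2 - 29881)/(135/44 - 18790) = (61**2 - 29881)/(-826625/44) = (3721 - 29881)*(-44/826625) = -26160*(-44/826625) = 230208/165325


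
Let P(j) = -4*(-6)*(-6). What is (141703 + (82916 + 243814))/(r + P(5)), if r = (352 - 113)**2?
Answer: 468433/56977 ≈ 8.2214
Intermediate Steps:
P(j) = -144 (P(j) = 24*(-6) = -144)
r = 57121 (r = 239**2 = 57121)
(141703 + (82916 + 243814))/(r + P(5)) = (141703 + (82916 + 243814))/(57121 - 144) = (141703 + 326730)/56977 = 468433*(1/56977) = 468433/56977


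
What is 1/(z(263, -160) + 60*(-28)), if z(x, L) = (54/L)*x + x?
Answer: -80/120461 ≈ -0.00066411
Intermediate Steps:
z(x, L) = x + 54*x/L (z(x, L) = 54*x/L + x = x + 54*x/L)
1/(z(263, -160) + 60*(-28)) = 1/(263*(54 - 160)/(-160) + 60*(-28)) = 1/(263*(-1/160)*(-106) - 1680) = 1/(13939/80 - 1680) = 1/(-120461/80) = -80/120461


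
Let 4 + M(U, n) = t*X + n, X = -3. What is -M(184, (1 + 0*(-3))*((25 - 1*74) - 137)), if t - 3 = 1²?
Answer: 202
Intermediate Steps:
t = 4 (t = 3 + 1² = 3 + 1 = 4)
M(U, n) = -16 + n (M(U, n) = -4 + (4*(-3) + n) = -4 + (-12 + n) = -16 + n)
-M(184, (1 + 0*(-3))*((25 - 1*74) - 137)) = -(-16 + (1 + 0*(-3))*((25 - 1*74) - 137)) = -(-16 + (1 + 0)*((25 - 74) - 137)) = -(-16 + 1*(-49 - 137)) = -(-16 + 1*(-186)) = -(-16 - 186) = -1*(-202) = 202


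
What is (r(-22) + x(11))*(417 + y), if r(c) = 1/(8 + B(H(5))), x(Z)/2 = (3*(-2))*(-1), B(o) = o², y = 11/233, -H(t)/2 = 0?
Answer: 2356421/466 ≈ 5056.7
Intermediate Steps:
H(t) = 0 (H(t) = -2*0 = 0)
y = 11/233 (y = 11*(1/233) = 11/233 ≈ 0.047210)
x(Z) = 12 (x(Z) = 2*((3*(-2))*(-1)) = 2*(-6*(-1)) = 2*6 = 12)
r(c) = ⅛ (r(c) = 1/(8 + 0²) = 1/(8 + 0) = 1/8 = ⅛)
(r(-22) + x(11))*(417 + y) = (⅛ + 12)*(417 + 11/233) = (97/8)*(97172/233) = 2356421/466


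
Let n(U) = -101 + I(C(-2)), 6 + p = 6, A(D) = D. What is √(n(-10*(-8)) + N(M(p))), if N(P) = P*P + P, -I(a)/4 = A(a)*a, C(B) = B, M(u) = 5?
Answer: I*√87 ≈ 9.3274*I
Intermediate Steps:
p = 0 (p = -6 + 6 = 0)
I(a) = -4*a² (I(a) = -4*a*a = -4*a²)
N(P) = P + P² (N(P) = P² + P = P + P²)
n(U) = -117 (n(U) = -101 - 4*(-2)² = -101 - 4*4 = -101 - 16 = -117)
√(n(-10*(-8)) + N(M(p))) = √(-117 + 5*(1 + 5)) = √(-117 + 5*6) = √(-117 + 30) = √(-87) = I*√87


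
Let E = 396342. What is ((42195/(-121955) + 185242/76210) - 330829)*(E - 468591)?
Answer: 22214894140613261871/929419055 ≈ 2.3902e+10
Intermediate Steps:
((42195/(-121955) + 185242/76210) - 330829)*(E - 468591) = ((42195/(-121955) + 185242/76210) - 330829)*(396342 - 468591) = ((42195*(-1/121955) + 185242*(1/76210)) - 330829)*(-72249) = ((-8439/24391 + 92621/38105) - 330829)*(-72249) = (1937550716/929419055 - 330829)*(-72249) = -307476838995879/929419055*(-72249) = 22214894140613261871/929419055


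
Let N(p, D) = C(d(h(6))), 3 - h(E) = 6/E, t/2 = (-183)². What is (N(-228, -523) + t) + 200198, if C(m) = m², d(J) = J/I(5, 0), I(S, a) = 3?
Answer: 2404588/9 ≈ 2.6718e+5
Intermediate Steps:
t = 66978 (t = 2*(-183)² = 2*33489 = 66978)
h(E) = 3 - 6/E
d(J) = J/3
N(p, D) = 4/9 (N(p, D) = ((3 - 6/6)/3)² = ((3 - 6*⅙)/3)² = ((3 - 1)/3)² = ((⅓)*2)² = (⅔)² = 4/9)
(N(-228, -523) + t) + 200198 = (4/9 + 66978) + 200198 = 602806/9 + 200198 = 2404588/9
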